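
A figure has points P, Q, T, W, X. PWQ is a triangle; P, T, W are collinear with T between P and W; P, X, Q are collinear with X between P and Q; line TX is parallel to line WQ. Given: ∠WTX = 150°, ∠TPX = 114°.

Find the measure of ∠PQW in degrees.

1. ∠PTX = 30°  [linear pair at T on PW]
2. ∠PXT = 36°  [△PTX]
3. ∠PQW = 36°  [TX∥WQ, corresponding at X]

∠PQW = 36°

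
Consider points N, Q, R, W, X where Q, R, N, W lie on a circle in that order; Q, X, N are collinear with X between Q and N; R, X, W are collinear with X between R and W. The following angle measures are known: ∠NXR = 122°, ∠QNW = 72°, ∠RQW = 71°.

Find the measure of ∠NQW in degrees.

1. ∠QXW = 122°  [vertical angles at X]
2. ∠QRW = 72°  [same arc QW]
3. ∠QWR = 37°  [△QRW]
4. ∠NQW = 21°  [△QXW]

∠NQW = 21°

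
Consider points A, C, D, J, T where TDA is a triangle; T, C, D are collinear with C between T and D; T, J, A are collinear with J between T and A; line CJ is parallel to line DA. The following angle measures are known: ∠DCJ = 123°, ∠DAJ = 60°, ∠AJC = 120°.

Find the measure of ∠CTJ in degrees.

∠CTJ = 63°

1. ∠JCT = 57°  [linear pair at C on TD]
2. ∠CJT = 60°  [linear pair at J on TA]
3. ∠CTJ = 63°  [△TCJ]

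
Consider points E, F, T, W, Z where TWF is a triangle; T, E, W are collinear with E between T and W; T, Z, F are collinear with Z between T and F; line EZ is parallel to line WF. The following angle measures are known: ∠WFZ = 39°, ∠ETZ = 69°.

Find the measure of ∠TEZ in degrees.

∠TEZ = 72°

1. ∠TFW = 39°  [Z on ray FT]
2. ∠FTW = 69°  [E on TW, Z on TF]
3. ∠FWT = 72°  [△TWF]
4. ∠TEZ = 72°  [EZ∥WF, corresponding at E]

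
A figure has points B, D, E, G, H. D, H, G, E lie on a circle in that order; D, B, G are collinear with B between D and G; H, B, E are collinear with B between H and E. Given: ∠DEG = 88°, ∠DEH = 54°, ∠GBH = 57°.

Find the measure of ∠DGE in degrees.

1. ∠DHG = 92°  [cyclic DHGE, opposite ∠H+∠E]
2. ∠DGH = 54°  [same arc DH]
3. ∠DBE = 57°  [vertical angles at B]
4. ∠GDH = 34°  [△DHG]
5. ∠EBG = 123°  [linear pair at B on DG]
6. ∠GEH = 34°  [same arc HG]
7. ∠DGE = 23°  [△GBE]

∠DGE = 23°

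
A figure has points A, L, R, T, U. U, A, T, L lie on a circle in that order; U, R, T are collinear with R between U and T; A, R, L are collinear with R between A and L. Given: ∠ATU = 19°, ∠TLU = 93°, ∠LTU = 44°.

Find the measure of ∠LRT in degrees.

∠LRT = 62°

1. ∠ALU = 19°  [same arc UA]
2. ∠LUT = 43°  [△UTL]
3. ∠LRU = 118°  [△URL]
4. ∠LRT = 62°  [linear pair at R on UT]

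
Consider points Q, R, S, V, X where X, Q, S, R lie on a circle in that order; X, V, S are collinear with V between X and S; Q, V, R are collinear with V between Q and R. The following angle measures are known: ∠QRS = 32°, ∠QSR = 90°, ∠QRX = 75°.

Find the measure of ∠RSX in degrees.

∠RSX = 15°

1. ∠QXR = 90°  [cyclic XQSR, opposite ∠X+∠S]
2. ∠RQX = 15°  [△XQR]
3. ∠RSX = 15°  [same arc XR]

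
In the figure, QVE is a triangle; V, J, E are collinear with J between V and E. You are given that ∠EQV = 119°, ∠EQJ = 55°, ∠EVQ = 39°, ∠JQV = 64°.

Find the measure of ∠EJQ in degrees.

∠EJQ = 103°

1. ∠JVQ = 39°  [J on ray VE]
2. ∠QJV = 77°  [△QVJ]
3. ∠EJQ = 103°  [linear pair at J on VE]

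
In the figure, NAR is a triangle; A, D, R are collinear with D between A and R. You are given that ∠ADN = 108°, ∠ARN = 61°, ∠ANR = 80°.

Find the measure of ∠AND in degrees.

∠AND = 33°

1. ∠NAR = 39°  [△NAR]
2. ∠DAN = 39°  [D on ray AR]
3. ∠AND = 33°  [△NAD]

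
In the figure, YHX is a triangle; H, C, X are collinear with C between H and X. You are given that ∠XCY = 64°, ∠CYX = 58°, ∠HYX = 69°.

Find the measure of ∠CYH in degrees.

∠CYH = 11°

1. ∠CXY = 58°  [△YCX]
2. ∠HCY = 116°  [linear pair at C on HX]
3. ∠HXY = 58°  [C on ray XH]
4. ∠XHY = 53°  [△YHX]
5. ∠CHY = 53°  [C on ray HX]
6. ∠CYH = 11°  [△YHC]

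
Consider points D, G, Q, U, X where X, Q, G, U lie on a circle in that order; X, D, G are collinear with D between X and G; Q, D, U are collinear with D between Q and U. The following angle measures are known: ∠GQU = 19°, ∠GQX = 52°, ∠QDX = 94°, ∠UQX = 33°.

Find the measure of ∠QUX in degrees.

∠QUX = 75°

1. ∠GXU = 19°  [same arc GU]
2. ∠GDU = 94°  [vertical angles at D]
3. ∠UDX = 86°  [linear pair at D on XG]
4. ∠QUX = 75°  [△XDU]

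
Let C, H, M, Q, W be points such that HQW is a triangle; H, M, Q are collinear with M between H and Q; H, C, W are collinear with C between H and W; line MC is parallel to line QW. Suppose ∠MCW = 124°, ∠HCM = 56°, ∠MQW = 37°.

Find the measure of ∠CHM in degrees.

1. ∠HWQ = 56°  [MC∥QW, corresponding at C]
2. ∠HQW = 37°  [M on ray QH]
3. ∠QHW = 87°  [△HQW]
4. ∠CHM = 87°  [M on HQ, C on HW]

∠CHM = 87°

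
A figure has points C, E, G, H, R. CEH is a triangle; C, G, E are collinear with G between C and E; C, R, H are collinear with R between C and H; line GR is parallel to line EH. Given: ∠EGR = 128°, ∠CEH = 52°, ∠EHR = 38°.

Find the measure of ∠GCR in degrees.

1. ∠CHE = 38°  [R on ray HC]
2. ∠ECH = 90°  [△CEH]
3. ∠GCR = 90°  [G on CE, R on CH]

∠GCR = 90°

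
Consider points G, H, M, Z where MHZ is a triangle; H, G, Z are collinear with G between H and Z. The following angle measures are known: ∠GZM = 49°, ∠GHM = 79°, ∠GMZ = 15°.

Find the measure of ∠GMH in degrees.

∠GMH = 37°

1. ∠MGZ = 116°  [△MGZ]
2. ∠HGM = 64°  [linear pair at G on HZ]
3. ∠GMH = 37°  [△MHG]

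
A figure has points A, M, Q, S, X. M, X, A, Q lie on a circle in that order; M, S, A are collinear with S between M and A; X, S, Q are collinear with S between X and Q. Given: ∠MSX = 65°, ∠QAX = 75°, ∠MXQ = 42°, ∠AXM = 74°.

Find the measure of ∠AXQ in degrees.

∠AXQ = 32°

1. ∠ASX = 115°  [linear pair at S on MA]
2. ∠AMX = 73°  [△MSX]
3. ∠MAX = 33°  [△MXA]
4. ∠AXQ = 32°  [△XSA]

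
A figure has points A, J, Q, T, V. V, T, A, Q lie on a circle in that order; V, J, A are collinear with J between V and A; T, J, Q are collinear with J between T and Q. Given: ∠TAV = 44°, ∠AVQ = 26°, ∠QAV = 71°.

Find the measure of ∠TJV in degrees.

1. ∠ATQ = 26°  [same arc AQ]
2. ∠AJT = 110°  [△TJA]
3. ∠TJV = 70°  [linear pair at J on VA]

∠TJV = 70°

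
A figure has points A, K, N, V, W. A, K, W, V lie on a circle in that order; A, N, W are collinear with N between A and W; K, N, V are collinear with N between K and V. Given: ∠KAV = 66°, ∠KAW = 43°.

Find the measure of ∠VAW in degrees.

∠VAW = 23°

1. ∠KWV = 114°  [cyclic AKWV, opposite ∠A+∠W]
2. ∠KVW = 43°  [same arc KW]
3. ∠VKW = 23°  [△KWV]
4. ∠VAW = 23°  [same arc WV]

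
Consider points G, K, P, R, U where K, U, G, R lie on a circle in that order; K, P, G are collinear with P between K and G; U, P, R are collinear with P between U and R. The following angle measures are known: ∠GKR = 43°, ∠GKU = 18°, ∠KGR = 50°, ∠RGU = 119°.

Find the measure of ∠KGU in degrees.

1. ∠GRK = 87°  [△KGR]
2. ∠GUK = 93°  [cyclic KUGR, opposite ∠U+∠R]
3. ∠KGU = 69°  [△KUG]

∠KGU = 69°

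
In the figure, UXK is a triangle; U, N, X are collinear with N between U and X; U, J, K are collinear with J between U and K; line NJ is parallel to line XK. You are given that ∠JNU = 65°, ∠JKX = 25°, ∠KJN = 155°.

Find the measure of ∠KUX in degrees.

∠KUX = 90°

1. ∠KXU = 65°  [NJ∥XK, corresponding at N]
2. ∠UKX = 25°  [J on ray KU]
3. ∠KUX = 90°  [△UXK]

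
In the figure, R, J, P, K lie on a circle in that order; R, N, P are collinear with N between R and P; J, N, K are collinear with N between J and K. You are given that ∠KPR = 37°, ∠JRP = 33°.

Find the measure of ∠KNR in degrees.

1. ∠JKP = 33°  [same arc JP]
2. ∠KNP = 110°  [△PNK]
3. ∠KNR = 70°  [linear pair at N on RP]

∠KNR = 70°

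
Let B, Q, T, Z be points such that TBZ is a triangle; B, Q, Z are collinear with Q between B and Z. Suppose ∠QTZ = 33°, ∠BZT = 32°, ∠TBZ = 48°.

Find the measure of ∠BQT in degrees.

∠BQT = 65°

1. ∠QZT = 32°  [Q on ray ZB]
2. ∠TQZ = 115°  [△TQZ]
3. ∠BQT = 65°  [linear pair at Q on BZ]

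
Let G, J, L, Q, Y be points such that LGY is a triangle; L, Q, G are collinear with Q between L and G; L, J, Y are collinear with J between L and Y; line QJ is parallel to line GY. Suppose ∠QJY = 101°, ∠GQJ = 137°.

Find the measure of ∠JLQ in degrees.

1. ∠LJQ = 79°  [linear pair at J on LY]
2. ∠JQL = 43°  [linear pair at Q on LG]
3. ∠JLQ = 58°  [△LQJ]

∠JLQ = 58°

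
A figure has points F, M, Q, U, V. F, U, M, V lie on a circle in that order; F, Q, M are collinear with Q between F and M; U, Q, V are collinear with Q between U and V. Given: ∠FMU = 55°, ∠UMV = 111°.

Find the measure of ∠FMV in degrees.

∠FMV = 56°

1. ∠FVU = 55°  [same arc FU]
2. ∠UFV = 69°  [cyclic FUMV, opposite ∠F+∠M]
3. ∠FUV = 56°  [△FUV]
4. ∠FMV = 56°  [same arc FV]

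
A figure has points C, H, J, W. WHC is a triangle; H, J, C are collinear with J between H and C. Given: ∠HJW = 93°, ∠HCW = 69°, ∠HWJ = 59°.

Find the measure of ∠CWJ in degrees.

1. ∠CJW = 87°  [linear pair at J on HC]
2. ∠JCW = 69°  [J on ray CH]
3. ∠CWJ = 24°  [△WJC]

∠CWJ = 24°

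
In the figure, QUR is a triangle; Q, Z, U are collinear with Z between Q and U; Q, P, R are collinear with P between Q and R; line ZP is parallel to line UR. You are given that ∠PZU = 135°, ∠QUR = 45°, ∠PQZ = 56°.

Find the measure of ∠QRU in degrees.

∠QRU = 79°

1. ∠PZQ = 45°  [linear pair at Z on QU]
2. ∠QPZ = 79°  [△QZP]
3. ∠QRU = 79°  [ZP∥UR, corresponding at P]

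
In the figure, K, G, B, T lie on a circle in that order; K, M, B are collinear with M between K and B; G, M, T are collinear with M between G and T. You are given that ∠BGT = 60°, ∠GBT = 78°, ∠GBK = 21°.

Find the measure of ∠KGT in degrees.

∠KGT = 57°

1. ∠GKT = 102°  [cyclic KGBT, opposite ∠K+∠B]
2. ∠GTK = 21°  [same arc KG]
3. ∠KGT = 57°  [△KGT]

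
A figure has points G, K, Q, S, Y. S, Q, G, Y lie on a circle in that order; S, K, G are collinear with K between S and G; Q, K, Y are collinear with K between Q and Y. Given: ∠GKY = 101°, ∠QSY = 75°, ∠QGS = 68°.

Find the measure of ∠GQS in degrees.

∠GQS = 70°

1. ∠QKS = 101°  [vertical angles at K]
2. ∠QYS = 68°  [same arc SQ]
3. ∠SQY = 37°  [△SQY]
4. ∠GSQ = 42°  [△SKQ]
5. ∠GQS = 70°  [△SQG]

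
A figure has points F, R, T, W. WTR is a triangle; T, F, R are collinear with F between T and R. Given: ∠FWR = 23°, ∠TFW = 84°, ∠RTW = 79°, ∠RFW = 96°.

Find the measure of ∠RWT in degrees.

1. ∠FRW = 61°  [△WFR]
2. ∠TRW = 61°  [F on ray RT]
3. ∠RWT = 40°  [△WTR]

∠RWT = 40°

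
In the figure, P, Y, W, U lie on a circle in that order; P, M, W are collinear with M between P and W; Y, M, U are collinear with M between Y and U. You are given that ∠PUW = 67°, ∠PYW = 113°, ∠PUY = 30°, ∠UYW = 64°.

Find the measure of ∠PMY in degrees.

1. ∠PWY = 30°  [same arc PY]
2. ∠WMY = 86°  [△YMW]
3. ∠PMY = 94°  [linear pair at M on PW]

∠PMY = 94°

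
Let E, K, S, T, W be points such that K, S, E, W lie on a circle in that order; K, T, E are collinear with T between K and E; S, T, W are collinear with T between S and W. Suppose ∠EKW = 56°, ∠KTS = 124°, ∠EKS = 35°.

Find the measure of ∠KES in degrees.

1. ∠ESW = 56°  [same arc EW]
2. ∠ETS = 56°  [linear pair at T on KE]
3. ∠KES = 68°  [△STE]

∠KES = 68°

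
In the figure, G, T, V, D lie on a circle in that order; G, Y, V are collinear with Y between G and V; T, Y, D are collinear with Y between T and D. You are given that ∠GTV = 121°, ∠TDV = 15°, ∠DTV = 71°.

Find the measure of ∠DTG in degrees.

∠DTG = 50°

1. ∠GDV = 59°  [cyclic GTVD, opposite ∠T+∠D]
2. ∠DGV = 71°  [same arc VD]
3. ∠DVG = 50°  [△GVD]
4. ∠DTG = 50°  [same arc GD]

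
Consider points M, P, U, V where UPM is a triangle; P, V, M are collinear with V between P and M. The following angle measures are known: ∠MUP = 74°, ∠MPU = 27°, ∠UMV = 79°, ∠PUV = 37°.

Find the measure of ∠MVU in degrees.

∠MVU = 64°

1. ∠UPV = 27°  [V on ray PM]
2. ∠PVU = 116°  [△UPV]
3. ∠MVU = 64°  [linear pair at V on PM]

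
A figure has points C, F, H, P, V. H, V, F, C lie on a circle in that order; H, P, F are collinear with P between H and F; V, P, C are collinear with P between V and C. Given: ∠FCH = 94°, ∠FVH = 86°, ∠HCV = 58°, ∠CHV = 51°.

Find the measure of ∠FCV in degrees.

1. ∠HFV = 58°  [same arc HV]
2. ∠FHV = 36°  [△HVF]
3. ∠FCV = 36°  [same arc VF]

∠FCV = 36°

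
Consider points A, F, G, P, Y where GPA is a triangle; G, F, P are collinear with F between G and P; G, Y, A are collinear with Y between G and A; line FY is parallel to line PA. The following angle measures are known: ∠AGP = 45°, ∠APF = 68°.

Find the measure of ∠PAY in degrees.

1. ∠APG = 68°  [F on ray PG]
2. ∠GAP = 67°  [△GPA]
3. ∠PAY = 67°  [Y on ray AG]

∠PAY = 67°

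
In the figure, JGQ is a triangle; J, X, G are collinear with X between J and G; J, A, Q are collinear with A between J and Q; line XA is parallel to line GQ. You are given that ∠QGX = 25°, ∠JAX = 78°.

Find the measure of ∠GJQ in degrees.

1. ∠JGQ = 25°  [X on ray GJ]
2. ∠GQJ = 78°  [XA∥GQ, corresponding at A]
3. ∠GJQ = 77°  [△JGQ]

∠GJQ = 77°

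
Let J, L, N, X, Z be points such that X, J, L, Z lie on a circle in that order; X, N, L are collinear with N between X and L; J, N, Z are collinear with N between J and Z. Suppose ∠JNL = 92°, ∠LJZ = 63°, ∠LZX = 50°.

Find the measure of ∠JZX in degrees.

1. ∠XNZ = 92°  [vertical angles at N]
2. ∠LXZ = 63°  [same arc LZ]
3. ∠JZX = 25°  [△XNZ]

∠JZX = 25°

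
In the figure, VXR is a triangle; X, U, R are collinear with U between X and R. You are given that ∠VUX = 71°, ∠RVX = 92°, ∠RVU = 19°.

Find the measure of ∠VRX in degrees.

∠VRX = 52°

1. ∠RUV = 109°  [linear pair at U on XR]
2. ∠URV = 52°  [△VUR]
3. ∠VRX = 52°  [U on ray RX]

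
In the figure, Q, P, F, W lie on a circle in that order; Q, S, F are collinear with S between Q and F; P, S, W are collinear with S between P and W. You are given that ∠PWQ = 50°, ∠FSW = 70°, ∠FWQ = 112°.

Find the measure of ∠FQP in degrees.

1. ∠PFQ = 50°  [same arc QP]
2. ∠FPQ = 68°  [cyclic QPFW, opposite ∠P+∠W]
3. ∠FQP = 62°  [△QPF]

∠FQP = 62°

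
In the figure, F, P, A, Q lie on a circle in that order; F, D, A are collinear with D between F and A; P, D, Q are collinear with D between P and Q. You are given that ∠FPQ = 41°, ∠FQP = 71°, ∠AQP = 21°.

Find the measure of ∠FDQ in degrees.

∠FDQ = 62°

1. ∠FAQ = 41°  [same arc FQ]
2. ∠ADQ = 118°  [△ADQ]
3. ∠FDQ = 62°  [linear pair at D on FA]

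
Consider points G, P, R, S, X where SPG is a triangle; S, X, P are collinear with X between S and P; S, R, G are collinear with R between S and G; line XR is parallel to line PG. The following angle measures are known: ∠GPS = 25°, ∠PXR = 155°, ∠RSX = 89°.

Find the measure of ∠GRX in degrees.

∠GRX = 114°

1. ∠RXS = 25°  [XR∥PG, corresponding at X]
2. ∠SRX = 66°  [△SXR]
3. ∠GRX = 114°  [linear pair at R on SG]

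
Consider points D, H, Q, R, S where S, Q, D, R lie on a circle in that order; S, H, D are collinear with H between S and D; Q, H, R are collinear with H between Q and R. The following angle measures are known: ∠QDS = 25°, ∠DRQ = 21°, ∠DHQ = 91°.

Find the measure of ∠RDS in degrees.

∠RDS = 70°

1. ∠DSQ = 21°  [same arc QD]
2. ∠QHS = 89°  [linear pair at H on SD]
3. ∠RQS = 70°  [△SHQ]
4. ∠RDS = 70°  [same arc SR]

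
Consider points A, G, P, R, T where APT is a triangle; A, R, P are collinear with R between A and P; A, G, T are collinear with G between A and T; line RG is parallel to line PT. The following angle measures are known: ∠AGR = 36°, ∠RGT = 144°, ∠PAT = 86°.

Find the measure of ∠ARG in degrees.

∠ARG = 58°

1. ∠ATP = 36°  [RG∥PT, corresponding at G]
2. ∠APT = 58°  [△APT]
3. ∠ARG = 58°  [RG∥PT, corresponding at R]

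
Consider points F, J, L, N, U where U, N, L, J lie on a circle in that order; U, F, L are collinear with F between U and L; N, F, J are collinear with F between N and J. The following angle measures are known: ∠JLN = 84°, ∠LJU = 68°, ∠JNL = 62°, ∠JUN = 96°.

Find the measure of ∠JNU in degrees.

1. ∠JUL = 62°  [same arc LJ]
2. ∠JLU = 50°  [△ULJ]
3. ∠JNU = 50°  [same arc UJ]

∠JNU = 50°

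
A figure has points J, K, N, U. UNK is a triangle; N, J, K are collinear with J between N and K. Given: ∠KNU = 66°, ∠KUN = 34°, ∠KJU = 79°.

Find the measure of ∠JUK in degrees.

∠JUK = 21°

1. ∠NKU = 80°  [△UNK]
2. ∠JKU = 80°  [J on ray KN]
3. ∠JUK = 21°  [△UJK]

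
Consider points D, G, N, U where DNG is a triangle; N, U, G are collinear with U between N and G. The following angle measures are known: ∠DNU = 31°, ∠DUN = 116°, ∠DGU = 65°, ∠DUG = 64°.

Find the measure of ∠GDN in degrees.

1. ∠DNG = 31°  [U on ray NG]
2. ∠DGN = 65°  [U on ray GN]
3. ∠GDN = 84°  [△DNG]

∠GDN = 84°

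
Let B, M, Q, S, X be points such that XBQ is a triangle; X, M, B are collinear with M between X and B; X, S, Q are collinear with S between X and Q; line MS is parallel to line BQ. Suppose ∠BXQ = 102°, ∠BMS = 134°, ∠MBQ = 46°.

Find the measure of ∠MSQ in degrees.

1. ∠MXS = 102°  [M on XB, S on XQ]
2. ∠SMX = 46°  [linear pair at M on XB]
3. ∠MSX = 32°  [△XMS]
4. ∠MSQ = 148°  [linear pair at S on XQ]

∠MSQ = 148°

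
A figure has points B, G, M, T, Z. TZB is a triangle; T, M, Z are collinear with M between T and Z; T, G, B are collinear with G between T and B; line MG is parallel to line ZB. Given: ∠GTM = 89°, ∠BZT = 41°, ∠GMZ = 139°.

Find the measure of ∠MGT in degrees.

∠MGT = 50°

1. ∠BTZ = 89°  [M on TZ, G on TB]
2. ∠TBZ = 50°  [△TZB]
3. ∠MGT = 50°  [MG∥ZB, corresponding at G]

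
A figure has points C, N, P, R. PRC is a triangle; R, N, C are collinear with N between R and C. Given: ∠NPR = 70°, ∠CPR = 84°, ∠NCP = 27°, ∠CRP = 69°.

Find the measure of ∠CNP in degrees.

1. ∠NRP = 69°  [N on ray RC]
2. ∠PNR = 41°  [△PRN]
3. ∠CNP = 139°  [linear pair at N on RC]

∠CNP = 139°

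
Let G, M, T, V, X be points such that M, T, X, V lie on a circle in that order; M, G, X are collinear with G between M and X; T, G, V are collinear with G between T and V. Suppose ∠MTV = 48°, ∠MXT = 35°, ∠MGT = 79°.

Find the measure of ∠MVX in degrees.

∠MVX = 88°

1. ∠TMX = 53°  [△MGT]
2. ∠MTX = 92°  [△MTX]
3. ∠MVX = 88°  [cyclic MTXV, opposite ∠T+∠V]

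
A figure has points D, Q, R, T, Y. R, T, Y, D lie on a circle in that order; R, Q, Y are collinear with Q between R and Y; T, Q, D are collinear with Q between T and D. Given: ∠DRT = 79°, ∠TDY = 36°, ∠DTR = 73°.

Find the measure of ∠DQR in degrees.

1. ∠DYT = 101°  [cyclic RTYD, opposite ∠R+∠Y]
2. ∠RDT = 28°  [△RTD]
3. ∠DTY = 43°  [△TYD]
4. ∠DRY = 43°  [same arc YD]
5. ∠DQR = 109°  [△RQD]

∠DQR = 109°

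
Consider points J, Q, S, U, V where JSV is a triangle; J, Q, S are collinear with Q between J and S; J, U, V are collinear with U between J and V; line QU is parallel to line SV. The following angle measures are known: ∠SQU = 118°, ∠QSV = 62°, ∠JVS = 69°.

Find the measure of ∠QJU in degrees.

∠QJU = 49°

1. ∠JQU = 62°  [linear pair at Q on JS]
2. ∠JUQ = 69°  [QU∥SV, corresponding at U]
3. ∠QJU = 49°  [△JQU]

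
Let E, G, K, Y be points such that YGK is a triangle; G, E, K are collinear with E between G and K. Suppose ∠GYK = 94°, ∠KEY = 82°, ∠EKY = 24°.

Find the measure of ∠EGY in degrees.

∠EGY = 62°

1. ∠GKY = 24°  [E on ray KG]
2. ∠KGY = 62°  [△YGK]
3. ∠EGY = 62°  [E on ray GK]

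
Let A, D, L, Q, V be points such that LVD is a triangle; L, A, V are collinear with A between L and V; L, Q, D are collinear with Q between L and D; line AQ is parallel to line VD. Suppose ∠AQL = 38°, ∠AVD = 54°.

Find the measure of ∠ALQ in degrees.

∠ALQ = 88°

1. ∠LDV = 38°  [AQ∥VD, corresponding at Q]
2. ∠DVL = 54°  [A on ray VL]
3. ∠DLV = 88°  [△LVD]
4. ∠ALQ = 88°  [A on LV, Q on LD]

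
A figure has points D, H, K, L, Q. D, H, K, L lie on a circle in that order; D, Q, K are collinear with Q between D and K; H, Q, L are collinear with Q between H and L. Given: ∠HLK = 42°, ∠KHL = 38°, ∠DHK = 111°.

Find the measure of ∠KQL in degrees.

∠KQL = 65°

1. ∠KDL = 38°  [same arc KL]
2. ∠DLK = 69°  [cyclic DHKL, opposite ∠H+∠L]
3. ∠DKL = 73°  [△DKL]
4. ∠KQL = 65°  [△KQL]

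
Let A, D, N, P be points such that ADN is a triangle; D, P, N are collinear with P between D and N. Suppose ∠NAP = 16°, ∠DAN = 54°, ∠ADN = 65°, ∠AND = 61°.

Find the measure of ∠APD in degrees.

1. ∠ANP = 61°  [P on ray ND]
2. ∠APN = 103°  [△APN]
3. ∠APD = 77°  [linear pair at P on DN]

∠APD = 77°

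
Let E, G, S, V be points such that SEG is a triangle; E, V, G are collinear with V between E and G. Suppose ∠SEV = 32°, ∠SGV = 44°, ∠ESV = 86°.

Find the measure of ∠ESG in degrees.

1. ∠GES = 32°  [V on ray EG]
2. ∠EGS = 44°  [V on ray GE]
3. ∠ESG = 104°  [△SEG]

∠ESG = 104°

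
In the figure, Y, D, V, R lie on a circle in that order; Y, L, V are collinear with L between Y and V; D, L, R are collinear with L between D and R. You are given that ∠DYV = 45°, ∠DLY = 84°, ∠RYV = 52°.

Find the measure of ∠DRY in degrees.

1. ∠RLV = 84°  [vertical angles at L]
2. ∠RLY = 96°  [linear pair at L on YV]
3. ∠DRY = 32°  [△YLR]

∠DRY = 32°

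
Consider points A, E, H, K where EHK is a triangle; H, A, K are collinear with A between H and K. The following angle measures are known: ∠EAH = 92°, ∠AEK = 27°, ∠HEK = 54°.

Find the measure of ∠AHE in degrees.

∠AHE = 61°

1. ∠EAK = 88°  [linear pair at A on HK]
2. ∠AKE = 65°  [△EAK]
3. ∠EKH = 65°  [A on ray KH]
4. ∠EHK = 61°  [△EHK]
5. ∠AHE = 61°  [A on ray HK]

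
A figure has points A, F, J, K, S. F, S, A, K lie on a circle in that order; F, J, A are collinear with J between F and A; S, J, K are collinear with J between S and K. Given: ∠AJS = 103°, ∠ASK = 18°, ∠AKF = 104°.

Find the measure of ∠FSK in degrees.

∠FSK = 58°

1. ∠AFK = 18°  [same arc AK]
2. ∠FAK = 58°  [△FAK]
3. ∠FSK = 58°  [same arc FK]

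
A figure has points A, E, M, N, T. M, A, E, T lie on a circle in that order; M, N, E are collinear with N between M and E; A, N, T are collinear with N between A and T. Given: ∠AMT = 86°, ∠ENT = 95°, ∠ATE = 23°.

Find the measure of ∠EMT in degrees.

1. ∠AET = 94°  [cyclic MAET, opposite ∠M+∠E]
2. ∠EAT = 63°  [△AET]
3. ∠EMT = 63°  [same arc ET]

∠EMT = 63°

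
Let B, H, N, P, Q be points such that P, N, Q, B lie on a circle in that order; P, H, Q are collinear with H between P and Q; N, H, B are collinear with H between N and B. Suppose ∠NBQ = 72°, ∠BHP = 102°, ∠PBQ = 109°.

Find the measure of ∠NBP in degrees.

∠NBP = 37°

1. ∠NPQ = 72°  [same arc NQ]
2. ∠PNQ = 71°  [cyclic PNQB, opposite ∠N+∠B]
3. ∠NQP = 37°  [△PNQ]
4. ∠NBP = 37°  [same arc PN]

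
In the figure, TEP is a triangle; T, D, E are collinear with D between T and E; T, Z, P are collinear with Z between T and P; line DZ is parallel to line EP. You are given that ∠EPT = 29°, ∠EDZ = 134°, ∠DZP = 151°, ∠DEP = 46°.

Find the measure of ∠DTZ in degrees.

1. ∠DZT = 29°  [DZ∥EP, corresponding at Z]
2. ∠TDZ = 46°  [linear pair at D on TE]
3. ∠DTZ = 105°  [△TDZ]

∠DTZ = 105°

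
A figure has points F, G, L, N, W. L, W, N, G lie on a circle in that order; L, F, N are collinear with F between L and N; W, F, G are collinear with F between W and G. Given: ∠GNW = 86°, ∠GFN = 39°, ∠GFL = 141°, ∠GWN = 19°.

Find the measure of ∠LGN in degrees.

∠LGN = 95°

1. ∠NGW = 75°  [△WNG]
2. ∠GNL = 66°  [△NFG]
3. ∠GLN = 19°  [same arc NG]
4. ∠LGN = 95°  [△LNG]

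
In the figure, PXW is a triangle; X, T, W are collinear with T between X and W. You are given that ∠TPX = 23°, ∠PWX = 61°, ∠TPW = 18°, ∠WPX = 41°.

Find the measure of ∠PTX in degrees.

∠PTX = 79°

1. ∠PWT = 61°  [T on ray WX]
2. ∠PTW = 101°  [△PTW]
3. ∠PTX = 79°  [linear pair at T on XW]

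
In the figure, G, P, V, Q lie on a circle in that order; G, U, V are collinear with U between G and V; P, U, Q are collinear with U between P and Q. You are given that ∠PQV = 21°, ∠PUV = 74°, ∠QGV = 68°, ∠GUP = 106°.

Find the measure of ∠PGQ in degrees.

∠PGQ = 89°

1. ∠PGV = 21°  [same arc PV]
2. ∠GUQ = 74°  [vertical angles at U]
3. ∠GQP = 38°  [△GUQ]
4. ∠GPQ = 53°  [△GUP]
5. ∠PGQ = 89°  [△GPQ]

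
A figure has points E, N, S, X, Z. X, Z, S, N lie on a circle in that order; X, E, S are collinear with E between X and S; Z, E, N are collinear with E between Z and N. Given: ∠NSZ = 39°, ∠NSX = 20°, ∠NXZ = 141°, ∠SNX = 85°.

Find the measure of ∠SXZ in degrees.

∠SXZ = 66°

1. ∠NZX = 20°  [same arc XN]
2. ∠XNZ = 19°  [△XZN]
3. ∠SZX = 95°  [cyclic XZSN, opposite ∠Z+∠N]
4. ∠XSZ = 19°  [same arc XZ]
5. ∠SXZ = 66°  [△XZS]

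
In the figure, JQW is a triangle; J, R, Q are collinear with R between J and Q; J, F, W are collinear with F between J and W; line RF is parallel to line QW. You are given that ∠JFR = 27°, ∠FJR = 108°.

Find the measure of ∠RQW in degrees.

∠RQW = 45°

1. ∠FRJ = 45°  [△JRF]
2. ∠FRQ = 135°  [linear pair at R on JQ]
3. ∠RQW = 45°  [RF∥QW, co-interior at Q–R]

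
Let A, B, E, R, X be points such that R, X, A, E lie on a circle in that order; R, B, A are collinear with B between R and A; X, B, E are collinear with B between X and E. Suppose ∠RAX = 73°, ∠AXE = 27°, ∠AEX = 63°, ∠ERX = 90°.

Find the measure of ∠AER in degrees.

1. ∠ARX = 63°  [same arc XA]
2. ∠AXR = 44°  [△RXA]
3. ∠AER = 136°  [cyclic RXAE, opposite ∠X+∠E]

∠AER = 136°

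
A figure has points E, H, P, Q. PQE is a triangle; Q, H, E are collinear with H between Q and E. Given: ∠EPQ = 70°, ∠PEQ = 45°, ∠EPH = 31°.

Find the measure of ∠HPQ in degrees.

1. ∠EQP = 65°  [△PQE]
2. ∠HEP = 45°  [H on ray EQ]
3. ∠EHP = 104°  [△PHE]
4. ∠HQP = 65°  [H on ray QE]
5. ∠PHQ = 76°  [linear pair at H on QE]
6. ∠HPQ = 39°  [△PQH]

∠HPQ = 39°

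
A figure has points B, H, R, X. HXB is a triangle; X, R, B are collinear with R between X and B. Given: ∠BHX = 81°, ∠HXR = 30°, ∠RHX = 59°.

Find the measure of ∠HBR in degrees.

1. ∠BXH = 30°  [R on ray XB]
2. ∠HBX = 69°  [△HXB]
3. ∠HBR = 69°  [R on ray BX]

∠HBR = 69°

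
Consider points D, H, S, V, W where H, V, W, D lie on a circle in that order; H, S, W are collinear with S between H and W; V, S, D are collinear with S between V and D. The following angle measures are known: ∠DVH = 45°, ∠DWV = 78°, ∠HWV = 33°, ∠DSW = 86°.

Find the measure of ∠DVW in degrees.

1. ∠DWH = 45°  [same arc HD]
2. ∠VDW = 49°  [△WSD]
3. ∠DVW = 53°  [△VWD]

∠DVW = 53°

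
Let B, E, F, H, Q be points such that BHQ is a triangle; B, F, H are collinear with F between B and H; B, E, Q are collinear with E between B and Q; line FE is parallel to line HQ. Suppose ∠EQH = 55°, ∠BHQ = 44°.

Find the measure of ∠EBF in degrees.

∠EBF = 81°

1. ∠BQH = 55°  [E on ray QB]
2. ∠HBQ = 81°  [△BHQ]
3. ∠EBF = 81°  [F on BH, E on BQ]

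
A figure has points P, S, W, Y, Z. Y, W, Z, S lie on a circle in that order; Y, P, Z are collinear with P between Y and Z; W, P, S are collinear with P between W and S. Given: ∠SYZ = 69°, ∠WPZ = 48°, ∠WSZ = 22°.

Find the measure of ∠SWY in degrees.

1. ∠WPY = 132°  [linear pair at P on YZ]
2. ∠WYZ = 22°  [same arc WZ]
3. ∠SWY = 26°  [△YPW]

∠SWY = 26°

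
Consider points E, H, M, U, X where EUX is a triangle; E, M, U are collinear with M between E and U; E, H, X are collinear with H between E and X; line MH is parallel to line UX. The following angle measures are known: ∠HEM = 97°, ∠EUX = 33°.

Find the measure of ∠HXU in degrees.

∠HXU = 50°

1. ∠UEX = 97°  [M on EU, H on EX]
2. ∠EXU = 50°  [△EUX]
3. ∠HXU = 50°  [H on ray XE]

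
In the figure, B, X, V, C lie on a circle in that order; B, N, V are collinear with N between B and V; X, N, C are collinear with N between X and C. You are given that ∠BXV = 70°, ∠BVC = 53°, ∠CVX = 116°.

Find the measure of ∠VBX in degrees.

∠VBX = 47°

1. ∠BXC = 53°  [same arc BC]
2. ∠CBX = 64°  [cyclic BXVC, opposite ∠B+∠V]
3. ∠BCX = 63°  [△BXC]
4. ∠BVX = 63°  [same arc BX]
5. ∠VBX = 47°  [△BXV]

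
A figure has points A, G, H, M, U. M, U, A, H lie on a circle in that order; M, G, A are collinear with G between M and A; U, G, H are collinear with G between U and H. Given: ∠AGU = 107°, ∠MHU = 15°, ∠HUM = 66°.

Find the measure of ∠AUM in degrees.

∠AUM = 124°

1. ∠MGU = 73°  [linear pair at G on MA]
2. ∠MAU = 15°  [same arc MU]
3. ∠AMU = 41°  [△MGU]
4. ∠AUM = 124°  [△MUA]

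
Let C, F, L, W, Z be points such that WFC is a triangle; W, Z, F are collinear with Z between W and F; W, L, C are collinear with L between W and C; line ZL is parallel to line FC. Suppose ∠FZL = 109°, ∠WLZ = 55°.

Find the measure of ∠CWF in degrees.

1. ∠LZW = 71°  [linear pair at Z on WF]
2. ∠LWZ = 54°  [△WZL]
3. ∠CWF = 54°  [Z on WF, L on WC]

∠CWF = 54°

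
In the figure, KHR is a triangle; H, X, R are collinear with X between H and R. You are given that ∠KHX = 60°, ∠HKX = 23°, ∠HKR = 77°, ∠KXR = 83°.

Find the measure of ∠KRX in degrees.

∠KRX = 43°

1. ∠KHR = 60°  [X on ray HR]
2. ∠HRK = 43°  [△KHR]
3. ∠KRX = 43°  [X on ray RH]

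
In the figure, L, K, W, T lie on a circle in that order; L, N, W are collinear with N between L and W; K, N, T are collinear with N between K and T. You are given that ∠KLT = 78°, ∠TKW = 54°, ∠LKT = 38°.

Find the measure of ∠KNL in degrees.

1. ∠KWT = 102°  [cyclic LKWT, opposite ∠L+∠W]
2. ∠KTW = 24°  [△KWT]
3. ∠KLW = 24°  [same arc KW]
4. ∠KNL = 118°  [△LNK]

∠KNL = 118°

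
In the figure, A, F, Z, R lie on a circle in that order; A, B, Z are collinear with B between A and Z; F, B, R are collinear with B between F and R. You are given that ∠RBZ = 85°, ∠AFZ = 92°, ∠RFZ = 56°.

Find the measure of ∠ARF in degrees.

1. ∠ABR = 95°  [linear pair at B on AZ]
2. ∠RAZ = 56°  [same arc ZR]
3. ∠ARF = 29°  [△ABR]

∠ARF = 29°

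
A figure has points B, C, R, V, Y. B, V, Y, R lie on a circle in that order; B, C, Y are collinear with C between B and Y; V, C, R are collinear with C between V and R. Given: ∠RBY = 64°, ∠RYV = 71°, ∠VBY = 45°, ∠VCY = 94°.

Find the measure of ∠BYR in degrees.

∠BYR = 49°

1. ∠RVY = 64°  [same arc YR]
2. ∠VRY = 45°  [△VYR]
3. ∠BCR = 94°  [vertical angles at C]
4. ∠RCY = 86°  [linear pair at C on BY]
5. ∠BYR = 49°  [△YCR]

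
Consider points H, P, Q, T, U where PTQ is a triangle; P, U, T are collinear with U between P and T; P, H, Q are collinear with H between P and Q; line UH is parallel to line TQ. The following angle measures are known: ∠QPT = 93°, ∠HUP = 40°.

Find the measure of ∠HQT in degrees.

1. ∠HPU = 93°  [U on PT, H on PQ]
2. ∠PHU = 47°  [△PUH]
3. ∠QHU = 133°  [linear pair at H on PQ]
4. ∠HQT = 47°  [UH∥TQ, co-interior at Q–H]

∠HQT = 47°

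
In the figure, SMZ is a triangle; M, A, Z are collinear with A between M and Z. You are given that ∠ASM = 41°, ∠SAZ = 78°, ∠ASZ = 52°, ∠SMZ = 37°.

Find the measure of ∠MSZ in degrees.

1. ∠AZS = 50°  [△SAZ]
2. ∠MZS = 50°  [A on ray ZM]
3. ∠MSZ = 93°  [△SMZ]

∠MSZ = 93°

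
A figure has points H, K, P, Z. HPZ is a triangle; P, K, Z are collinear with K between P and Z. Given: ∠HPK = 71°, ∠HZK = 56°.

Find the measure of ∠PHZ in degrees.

1. ∠HPZ = 71°  [K on ray PZ]
2. ∠HZP = 56°  [K on ray ZP]
3. ∠PHZ = 53°  [△HPZ]

∠PHZ = 53°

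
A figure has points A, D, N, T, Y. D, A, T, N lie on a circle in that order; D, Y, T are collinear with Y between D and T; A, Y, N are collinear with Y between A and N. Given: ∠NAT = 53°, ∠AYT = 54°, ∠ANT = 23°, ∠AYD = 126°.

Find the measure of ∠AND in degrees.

1. ∠NDT = 53°  [same arc TN]
2. ∠DYN = 54°  [vertical angles at Y]
3. ∠AND = 73°  [△DYN]

∠AND = 73°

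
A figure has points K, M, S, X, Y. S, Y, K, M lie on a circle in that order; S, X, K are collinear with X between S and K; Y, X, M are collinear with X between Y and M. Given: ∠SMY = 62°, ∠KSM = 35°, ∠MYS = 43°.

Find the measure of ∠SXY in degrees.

∠SXY = 97°

1. ∠SKY = 62°  [same arc SY]
2. ∠KYM = 35°  [same arc KM]
3. ∠KXY = 83°  [△YXK]
4. ∠SXY = 97°  [linear pair at X on SK]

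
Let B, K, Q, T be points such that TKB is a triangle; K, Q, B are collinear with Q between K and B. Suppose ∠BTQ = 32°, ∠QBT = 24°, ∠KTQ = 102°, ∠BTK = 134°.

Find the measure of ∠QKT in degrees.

1. ∠KBT = 24°  [Q on ray BK]
2. ∠BKT = 22°  [△TKB]
3. ∠QKT = 22°  [Q on ray KB]

∠QKT = 22°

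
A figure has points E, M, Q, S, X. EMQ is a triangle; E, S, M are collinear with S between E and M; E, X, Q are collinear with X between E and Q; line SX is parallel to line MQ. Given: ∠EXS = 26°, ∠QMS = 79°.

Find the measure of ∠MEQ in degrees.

∠MEQ = 75°

1. ∠EQM = 26°  [SX∥MQ, corresponding at X]
2. ∠EMQ = 79°  [S on ray ME]
3. ∠MEQ = 75°  [△EMQ]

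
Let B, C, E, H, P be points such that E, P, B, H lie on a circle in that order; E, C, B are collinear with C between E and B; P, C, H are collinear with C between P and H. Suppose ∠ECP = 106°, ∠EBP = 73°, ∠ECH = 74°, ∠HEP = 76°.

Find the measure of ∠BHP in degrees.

1. ∠BCP = 74°  [linear pair at C on EB]
2. ∠BPH = 33°  [△PCB]
3. ∠HBP = 104°  [cyclic EPBH, opposite ∠E+∠B]
4. ∠BHP = 43°  [△PBH]

∠BHP = 43°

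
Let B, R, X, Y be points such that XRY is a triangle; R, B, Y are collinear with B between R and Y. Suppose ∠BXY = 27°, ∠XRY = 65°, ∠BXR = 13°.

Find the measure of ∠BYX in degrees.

∠BYX = 75°

1. ∠BRX = 65°  [B on ray RY]
2. ∠RBX = 102°  [△XRB]
3. ∠XBY = 78°  [linear pair at B on RY]
4. ∠BYX = 75°  [△XBY]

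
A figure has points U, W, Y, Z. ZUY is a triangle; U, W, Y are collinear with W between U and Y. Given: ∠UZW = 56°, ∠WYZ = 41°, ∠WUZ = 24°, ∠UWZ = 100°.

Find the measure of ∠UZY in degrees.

1. ∠UYZ = 41°  [W on ray YU]
2. ∠YUZ = 24°  [W on ray UY]
3. ∠UZY = 115°  [△ZUY]

∠UZY = 115°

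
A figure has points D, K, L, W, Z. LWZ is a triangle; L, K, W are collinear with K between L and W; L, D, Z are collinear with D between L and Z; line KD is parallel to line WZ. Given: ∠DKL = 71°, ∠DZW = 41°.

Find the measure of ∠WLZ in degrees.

1. ∠LWZ = 71°  [KD∥WZ, corresponding at K]
2. ∠LZW = 41°  [D on ray ZL]
3. ∠WLZ = 68°  [△LWZ]

∠WLZ = 68°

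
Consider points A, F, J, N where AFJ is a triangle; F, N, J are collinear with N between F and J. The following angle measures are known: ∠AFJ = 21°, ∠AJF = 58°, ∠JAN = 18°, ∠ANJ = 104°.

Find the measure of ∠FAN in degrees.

1. ∠AFN = 21°  [N on ray FJ]
2. ∠ANF = 76°  [linear pair at N on FJ]
3. ∠FAN = 83°  [△AFN]

∠FAN = 83°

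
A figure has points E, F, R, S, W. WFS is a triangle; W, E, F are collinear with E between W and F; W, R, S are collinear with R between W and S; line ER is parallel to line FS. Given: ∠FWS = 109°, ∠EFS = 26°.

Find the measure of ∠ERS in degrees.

∠ERS = 135°

1. ∠SFW = 26°  [E on ray FW]
2. ∠FSW = 45°  [△WFS]
3. ∠ERW = 45°  [ER∥FS, corresponding at R]
4. ∠ERS = 135°  [linear pair at R on WS]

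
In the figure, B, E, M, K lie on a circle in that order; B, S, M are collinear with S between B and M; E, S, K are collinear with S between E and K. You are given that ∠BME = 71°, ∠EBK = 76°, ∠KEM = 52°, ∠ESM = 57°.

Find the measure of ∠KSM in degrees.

1. ∠BKE = 71°  [same arc BE]
2. ∠EMK = 104°  [cyclic BEMK, opposite ∠B+∠M]
3. ∠BEK = 33°  [△BEK]
4. ∠EKM = 24°  [△EMK]
5. ∠BMK = 33°  [same arc BK]
6. ∠KSM = 123°  [△MSK]

∠KSM = 123°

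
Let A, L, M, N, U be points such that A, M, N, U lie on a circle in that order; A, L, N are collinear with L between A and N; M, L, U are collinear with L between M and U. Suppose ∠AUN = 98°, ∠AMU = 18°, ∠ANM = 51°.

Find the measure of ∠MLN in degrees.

1. ∠ANU = 18°  [same arc AU]
2. ∠AUM = 51°  [same arc AM]
3. ∠NAU = 64°  [△ANU]
4. ∠ALU = 65°  [△ALU]
5. ∠MLN = 65°  [vertical angles at L]

∠MLN = 65°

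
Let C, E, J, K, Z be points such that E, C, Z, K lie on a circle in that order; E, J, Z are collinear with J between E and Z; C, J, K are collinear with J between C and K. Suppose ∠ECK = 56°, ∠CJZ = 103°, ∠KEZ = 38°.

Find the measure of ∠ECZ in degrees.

∠ECZ = 94°

1. ∠EZK = 56°  [same arc EK]
2. ∠EKZ = 86°  [△EZK]
3. ∠ECZ = 94°  [cyclic ECZK, opposite ∠C+∠K]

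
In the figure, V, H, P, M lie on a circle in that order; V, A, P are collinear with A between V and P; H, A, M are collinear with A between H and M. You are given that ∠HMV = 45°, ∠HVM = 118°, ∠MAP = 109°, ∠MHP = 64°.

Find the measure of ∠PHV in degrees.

1. ∠HPV = 45°  [same arc VH]
2. ∠MHV = 17°  [△VHM]
3. ∠HAV = 109°  [vertical angles at A]
4. ∠HVP = 54°  [△VAH]
5. ∠PHV = 81°  [△VHP]

∠PHV = 81°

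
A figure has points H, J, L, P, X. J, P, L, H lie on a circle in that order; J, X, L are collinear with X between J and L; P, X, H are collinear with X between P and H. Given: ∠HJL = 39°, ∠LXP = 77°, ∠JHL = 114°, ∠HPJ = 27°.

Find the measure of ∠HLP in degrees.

1. ∠HPL = 39°  [same arc LH]
2. ∠JXP = 103°  [linear pair at X on JL]
3. ∠LJP = 50°  [△JXP]
4. ∠LHP = 50°  [same arc PL]
5. ∠HLP = 91°  [△PLH]

∠HLP = 91°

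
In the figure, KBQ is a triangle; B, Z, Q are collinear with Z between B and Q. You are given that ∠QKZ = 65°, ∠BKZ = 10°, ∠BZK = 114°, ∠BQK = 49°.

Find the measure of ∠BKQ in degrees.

∠BKQ = 75°

1. ∠KBZ = 56°  [△KBZ]
2. ∠KBQ = 56°  [Z on ray BQ]
3. ∠BKQ = 75°  [△KBQ]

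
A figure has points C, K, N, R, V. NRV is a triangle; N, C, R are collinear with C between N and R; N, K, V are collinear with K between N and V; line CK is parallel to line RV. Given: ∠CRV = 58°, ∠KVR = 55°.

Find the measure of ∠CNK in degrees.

1. ∠NRV = 58°  [C on ray RN]
2. ∠NVR = 55°  [K on ray VN]
3. ∠RNV = 67°  [△NRV]
4. ∠CNK = 67°  [C on NR, K on NV]

∠CNK = 67°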